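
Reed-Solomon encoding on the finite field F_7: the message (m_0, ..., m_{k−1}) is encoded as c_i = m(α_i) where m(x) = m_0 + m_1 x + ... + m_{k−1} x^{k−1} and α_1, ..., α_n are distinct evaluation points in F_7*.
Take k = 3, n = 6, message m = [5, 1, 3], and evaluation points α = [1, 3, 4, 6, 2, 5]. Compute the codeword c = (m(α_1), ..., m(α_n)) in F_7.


c = [2, 0, 1, 0, 5, 1]

Message polynomial: m(x) = 5 + 1·x + 3·x^2 (mod 7).
For each evaluation point α_i, compute m(α_i) mod 7:
  α_1 = 1: Horner steps 3 → 4 → 2, so m(1) = 2.
  α_2 = 3: Horner steps 3 → 3 → 0, so m(3) = 0.
  α_3 = 4: Horner steps 3 → 6 → 1, so m(4) = 1.
  α_4 = 6: Horner steps 3 → 5 → 0, so m(6) = 0.
  α_5 = 2: Horner steps 3 → 0 → 5, so m(2) = 5.
  α_6 = 5: Horner steps 3 → 2 → 1, so m(5) = 1.
Codeword c = [2, 0, 1, 0, 5, 1] ∈ F_7^6.


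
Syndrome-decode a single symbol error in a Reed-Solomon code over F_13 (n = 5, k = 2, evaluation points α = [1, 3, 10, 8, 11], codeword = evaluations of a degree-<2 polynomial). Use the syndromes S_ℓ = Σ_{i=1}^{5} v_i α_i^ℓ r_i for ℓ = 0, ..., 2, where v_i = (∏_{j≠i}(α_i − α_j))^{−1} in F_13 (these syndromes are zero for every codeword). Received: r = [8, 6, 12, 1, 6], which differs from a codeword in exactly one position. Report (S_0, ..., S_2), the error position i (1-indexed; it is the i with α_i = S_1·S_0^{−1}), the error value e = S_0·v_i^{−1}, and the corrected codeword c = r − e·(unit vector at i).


S = (10, 6, 1), error at position 5, error magnitude e = 8, c = [8, 6, 12, 1, 11].

Step 1: column multipliers v_i = (∏_{j≠i}(α_i − α_j))^{−1} mod 13.
  i = 1 (α = 1): (1−3)(1−10)(1−8)(1−11) = (−2)·(−9)·(−7)·(−10) = 1260 ≡ 12, so v_1 = 12^{−1} = 12 (mod 13).
  i = 2 (α = 3): (3−1)(3−10)(3−8)(3−11) = 2·(−7)·(−5)·(−8) = −560 ≡ 12, so v_2 = 12^{−1} = 12 (mod 13).
  i = 3 (α = 10): (10−1)(10−3)(10−8)(10−11) = 9·7·2·(−1) = −126 ≡ 4, so v_3 = 4^{−1} = 10 (mod 13).
  i = 4 (α = 8): (8−1)(8−3)(8−10)(8−11) = 7·5·(−2)·(−3) = 210 ≡ 2, so v_4 = 2^{−1} = 7 (mod 13).
  i = 5 (α = 11): (11−1)(11−3)(11−10)(11−8) = 10·8·1·3 = 240 ≡ 6, so v_5 = 6^{−1} = 11 (mod 13).
  v = [12, 12, 10, 7, 11].
Step 2: syndromes of r = [8, 6, 12, 1, 6] (all sums mod 13).
  S_0 = Σ v_i r_i = 12·8 + 12·6 + 10·12 + 7·1 + 11·6 = 361 ≡ 10.
  S_1 = Σ v_i α_i r_i = 12·1·8 + 12·3·6 + 10·10·12 + 7·8·1 + 11·11·6 = 2294 ≡ 6.
  α_i^2 mod 13 = [1, 9, 9, 12, 4].
  S_2 = Σ v_i α_i^2 r_i = 12·1·8 + 12·9·6 + 10·9·12 + 7·12·1 + 11·4·6 = 2172 ≡ 1.
  S = (10, 6, 1) ≠ 0, so r is not a codeword (an error is present).
Step 3: locate the error. For a single error e at position i, S_ℓ = v_i·e·α_i^ℓ, so α_err = S_1/S_0.
  S_0^{−1} = 10^{−1} = 4 (mod 13), so α_err = 6·4 = 24 ≡ 11 = α_5. Error position i = 5.
  Consistency check: S_2/S_1 = 1·11 = 11 ≡ 11 = α_err ✓ (single-error assumption holds).
Step 4: error magnitude e = S_0/v_5 = S_0·∏_{j≠5}(α_5 − α_j) = 10·6 = 60 ≡ 8 (mod 13).
Step 5: correct position 5: c_5 = r_5 − e = 6 − 8 ≡ 11 (mod 13). Hence c = [8, 6, 12, 1, 11].
  Check: interpolating c through the α_i gives m(x) = 9 + 12·x (degree < 2) with m(α_i) = c_i for every i, so c is indeed a codeword.


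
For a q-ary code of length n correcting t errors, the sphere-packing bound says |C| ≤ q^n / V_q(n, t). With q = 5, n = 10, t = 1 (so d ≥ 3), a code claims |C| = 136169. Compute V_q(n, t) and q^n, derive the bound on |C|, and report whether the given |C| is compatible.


V_q(n, t) = 41, q^n = 9765625, Hamming bound = 238185, |C| = 136169 ≤ bound (satisfied).

Step 1: Compute V_q(n, t) = Σ_{j=0}^1 C(n, j) (q−1)^j.
  j = 0: C(10,0)·(4)^0 = 1·1 = 1.
  j = 1: C(10,1)·(4)^1 = 10·4 = 40.
  V_q(n, t) = 1 + 40 = 41.
Step 2: q^n = 5^10 = 9765625.
Step 3: Hamming bound ⌊q^n / V_q(n,t)⌋ = ⌊9765625/41⌋ = 238185.
Step 4: Compare |C| = 136169 to 238185: satisfied.
The claimed |C| lies below the Hamming bound.


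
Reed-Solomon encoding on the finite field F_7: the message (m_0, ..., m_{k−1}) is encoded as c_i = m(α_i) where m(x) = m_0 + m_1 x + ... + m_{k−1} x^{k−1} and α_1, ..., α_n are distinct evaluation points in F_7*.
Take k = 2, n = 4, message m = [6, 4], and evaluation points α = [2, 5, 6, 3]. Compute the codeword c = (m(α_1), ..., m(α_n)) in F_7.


c = [0, 5, 2, 4]

Message polynomial: m(x) = 6 + 4·x (mod 7).
For each evaluation point α_i, compute m(α_i) mod 7:
  α_1 = 2: Horner steps 4 → 0, so m(2) = 0.
  α_2 = 5: Horner steps 4 → 5, so m(5) = 5.
  α_3 = 6: Horner steps 4 → 2, so m(6) = 2.
  α_4 = 3: Horner steps 4 → 4, so m(3) = 4.
Codeword c = [0, 5, 2, 4] ∈ F_7^4.


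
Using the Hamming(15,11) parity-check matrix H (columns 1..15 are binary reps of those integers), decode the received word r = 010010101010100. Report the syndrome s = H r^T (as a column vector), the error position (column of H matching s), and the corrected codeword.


s = (1, 1, 1, 1)^T, error position = 15, corrected codeword c = 010010101010101

Compute s = H r^T mod 2 one row at a time:
  s_1 = 0 + 1 + 0 + 1 + 0 + 1 + 0 + 0 = 3 ≡ 1 (mod 2).
  s_2 = 0 + 1 + 0 + 1 + 0 + 1 + 0 + 0 = 3 ≡ 1 (mod 2).
  s_3 = 1 + 0 + 0 + 1 + 0 + 1 + 0 + 0 = 3 ≡ 1 (mod 2).
  s_4 = 0 + 0 + 1 + 1 + 1 + 1 + 1 + 0 = 5 ≡ 1 (mod 2).
s = (1, 1, 1, 1)^T — this equals column 15 of H (binary 1111), so error is at position 15.
Correct: flip bit 15 of r = 010010101010100 to get c = 010010101010101.


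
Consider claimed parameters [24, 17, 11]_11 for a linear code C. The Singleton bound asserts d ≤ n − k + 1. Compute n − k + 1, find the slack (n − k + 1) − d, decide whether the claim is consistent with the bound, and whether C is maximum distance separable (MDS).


Singleton RHS = n − k + 1 = 8, slack = -3, bound violated (no such code; not MDS).

Singleton bound: d ≤ n − k + 1.
Here n = 24, k = 17, so n − k + 1 = 8.
Given d = 11, check d ≤ 8: NO.
Slack = (n − k + 1) − d = -3.
The slack is negative: d = 11 exceeds n − k + 1 = 8 by 3, so the Singleton bound is violated and no linear [24, 17, 11]_11 code can exist. In particular it is not MDS (MDS requires d = n − k + 1 exactly).
Description: the claimed parameters are [24, 17, 11]_11; such a code would be impossible (violates the Singleton bound).


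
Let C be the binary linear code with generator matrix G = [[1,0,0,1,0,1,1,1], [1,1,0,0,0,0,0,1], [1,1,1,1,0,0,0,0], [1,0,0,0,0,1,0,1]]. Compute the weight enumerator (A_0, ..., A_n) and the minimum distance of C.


Weight distribution: A_0 = 1, A_2 = 2, A_3 = 4, A_4 = 5, A_5 = 4. Minimum distance d = 2.

Enumerate all 2^4 = 16 messages m ∈ F_2^4.
For each, compute codeword c = mG in F_2^8, then tally its weight.
  m = 0000 → c = 00000000, weight = 0.
  m = 1000 → c = 10010111, weight = 5.
  m = 0100 → c = 11000001, weight = 3.
  m = 1100 → c = 01010110, weight = 4.
  m = 0010 → c = 11110000, weight = 4.
  m = 1010 → c = 01100111, weight = 5.
  m = 0110 → c = 00110001, weight = 3.
  m = 1110 → c = 10100110, weight = 4.
  m = 0001 → c = 10000101, weight = 3.
  m = 1001 → c = 00010010, weight = 2.
  m = 0101 → c = 01000100, weight = 2.
  m = 1101 → c = 11010011, weight = 5.
  m = 0011 → c = 01110101, weight = 5.
  m = 1011 → c = 11100010, weight = 4.
  m = 0111 → c = 10110100, weight = 4.
  m = 1111 → c = 00100011, weight = 3.
Tally weights:
  weight 0: 1 codewords.
  weight 2: 2 codewords.
  weight 3: 4 codewords.
  weight 4: 5 codewords.
  weight 5: 4 codewords.
Minimum distance d = smallest w > 0 with A_w > 0 = 2.
Sanity: Σ A_w = 16 = 2^4 = 16 ✓.


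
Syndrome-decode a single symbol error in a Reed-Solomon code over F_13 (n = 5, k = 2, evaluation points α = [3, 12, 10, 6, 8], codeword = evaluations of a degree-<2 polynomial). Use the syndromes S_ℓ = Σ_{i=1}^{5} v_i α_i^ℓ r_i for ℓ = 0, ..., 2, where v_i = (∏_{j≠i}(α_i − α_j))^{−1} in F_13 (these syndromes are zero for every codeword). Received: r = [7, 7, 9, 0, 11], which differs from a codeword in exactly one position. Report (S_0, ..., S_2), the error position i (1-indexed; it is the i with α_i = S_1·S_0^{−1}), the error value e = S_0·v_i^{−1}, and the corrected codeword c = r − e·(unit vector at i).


S = (12, 10, 4), error at position 1, error magnitude e = 4, c = [3, 7, 9, 0, 11].

Step 1: column multipliers v_i = (∏_{j≠i}(α_i − α_j))^{−1} mod 13.
  i = 1 (α = 3): (3−12)(3−10)(3−6)(3−8) = (−9)·(−7)·(−3)·(−5) = 945 ≡ 9, so v_1 = 9^{−1} = 3 (mod 13).
  i = 2 (α = 12): (12−3)(12−10)(12−6)(12−8) = 9·2·6·4 = 432 ≡ 3, so v_2 = 3^{−1} = 9 (mod 13).
  i = 3 (α = 10): (10−3)(10−12)(10−6)(10−8) = 7·(−2)·4·2 = −112 ≡ 5, so v_3 = 5^{−1} = 8 (mod 13).
  i = 4 (α = 6): (6−3)(6−12)(6−10)(6−8) = 3·(−6)·(−4)·(−2) = −144 ≡ 12, so v_4 = 12^{−1} = 12 (mod 13).
  i = 5 (α = 8): (8−3)(8−12)(8−10)(8−6) = 5·(−4)·(−2)·2 = 80 ≡ 2, so v_5 = 2^{−1} = 7 (mod 13).
  v = [3, 9, 8, 12, 7].
Step 2: syndromes of r = [7, 7, 9, 0, 11] (all sums mod 13).
  S_0 = Σ v_i r_i = 3·7 + 9·7 + 8·9 + 12·0 + 7·11 = 233 ≡ 12.
  S_1 = Σ v_i α_i r_i = 3·3·7 + 9·12·7 + 8·10·9 + 12·6·0 + 7·8·11 = 2155 ≡ 10.
  α_i^2 mod 13 = [9, 1, 9, 10, 12].
  S_2 = Σ v_i α_i^2 r_i = 3·9·7 + 9·1·7 + 8·9·9 + 12·10·0 + 7·12·11 = 1824 ≡ 4.
  S = (12, 10, 4) ≠ 0, so r is not a codeword (an error is present).
Step 3: locate the error. For a single error e at position i, S_ℓ = v_i·e·α_i^ℓ, so α_err = S_1/S_0.
  S_0^{−1} = 12^{−1} = 12 (mod 13), so α_err = 10·12 = 120 ≡ 3 = α_1. Error position i = 1.
  Consistency check: S_2/S_1 = 4·4 = 16 ≡ 3 = α_err ✓ (single-error assumption holds).
Step 4: error magnitude e = S_0/v_1 = S_0·∏_{j≠1}(α_1 − α_j) = 12·9 = 108 ≡ 4 (mod 13).
Step 5: correct position 1: c_1 = r_1 − e = 7 − 4 ≡ 3 (mod 13). Hence c = [3, 7, 9, 0, 11].
  Check: interpolating c through the α_i gives m(x) = 6 + 12·x (degree < 2) with m(α_i) = c_i for every i, so c is indeed a codeword.


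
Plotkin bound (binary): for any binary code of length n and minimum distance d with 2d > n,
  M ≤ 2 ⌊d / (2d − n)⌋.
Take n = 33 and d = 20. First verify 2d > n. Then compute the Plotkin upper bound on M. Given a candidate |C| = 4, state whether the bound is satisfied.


Plotkin bound M ≤ 4; given |C| = 4 ≤ bound (satisfied).

Check applicability: 2d = 40, n = 33.
2d − n = 7 > 0, so Plotkin applies.
Compute d/(2d−n) = 20/7 ≈ 2.8571.
⌊d/(2d−n)⌋ = 2.
Plotkin bound: M ≤ 2·2 = 4.
Given |C| = 4, check: satisfied.
This |C| is at the Plotkin bound.


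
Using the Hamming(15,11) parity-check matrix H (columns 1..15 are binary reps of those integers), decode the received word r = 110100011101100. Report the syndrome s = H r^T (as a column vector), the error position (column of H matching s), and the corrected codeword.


s = (1, 1, 0, 1)^T, error position = 13, corrected codeword c = 110100011101000

Compute s = H r^T mod 2 one row at a time:
  s_1 = 1 + 1 + 1 + 0 + 1 + 1 + 0 + 0 = 5 ≡ 1 (mod 2).
  s_2 = 1 + 0 + 0 + 0 + 1 + 1 + 0 + 0 = 3 ≡ 1 (mod 2).
  s_3 = 1 + 0 + 0 + 0 + 1 + 0 + 0 + 0 = 2 ≡ 0 (mod 2).
  s_4 = 1 + 0 + 0 + 0 + 1 + 0 + 1 + 0 = 3 ≡ 1 (mod 2).
s = (1, 1, 0, 1)^T — this equals column 13 of H (binary 1101), so error is at position 13.
Correct: flip bit 13 of r = 110100011101100 to get c = 110100011101000.


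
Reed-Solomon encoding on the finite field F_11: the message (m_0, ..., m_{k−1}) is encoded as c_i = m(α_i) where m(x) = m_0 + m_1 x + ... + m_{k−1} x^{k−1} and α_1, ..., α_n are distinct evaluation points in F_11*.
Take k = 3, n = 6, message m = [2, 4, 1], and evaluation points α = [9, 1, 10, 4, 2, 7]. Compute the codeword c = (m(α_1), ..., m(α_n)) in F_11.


c = [9, 7, 10, 1, 3, 2]

Message polynomial: m(x) = 2 + 4·x + 1·x^2 (mod 11).
For each evaluation point α_i, compute m(α_i) mod 11:
  α_1 = 9: Horner steps 1 → 2 → 9, so m(9) = 9.
  α_2 = 1: Horner steps 1 → 5 → 7, so m(1) = 7.
  α_3 = 10: Horner steps 1 → 3 → 10, so m(10) = 10.
  α_4 = 4: Horner steps 1 → 8 → 1, so m(4) = 1.
  α_5 = 2: Horner steps 1 → 6 → 3, so m(2) = 3.
  α_6 = 7: Horner steps 1 → 0 → 2, so m(7) = 2.
Codeword c = [9, 7, 10, 1, 3, 2] ∈ F_11^6.


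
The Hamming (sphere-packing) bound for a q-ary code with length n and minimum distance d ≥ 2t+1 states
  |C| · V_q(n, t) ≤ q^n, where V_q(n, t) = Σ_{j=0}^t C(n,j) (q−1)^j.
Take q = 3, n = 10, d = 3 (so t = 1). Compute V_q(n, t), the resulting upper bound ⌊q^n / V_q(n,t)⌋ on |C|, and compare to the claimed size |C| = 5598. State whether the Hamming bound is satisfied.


V_q(n, t) = 21, q^n = 59049, Hamming bound = 2811, |C| = 5598 > bound (violated).

Step 1: Compute V_q(n, t) = Σ_{j=0}^1 C(n, j) (q−1)^j.
  j = 0: C(10,0)·(2)^0 = 1·1 = 1.
  j = 1: C(10,1)·(2)^1 = 10·2 = 20.
  V_q(n, t) = 1 + 20 = 21.
Step 2: q^n = 3^10 = 59049.
Step 3: Hamming bound ⌊q^n / V_q(n,t)⌋ = ⌊59049/21⌋ = 2811.
Step 4: Compare |C| = 5598 to 2811: violated.
The claimed |C| lies above the Hamming bound, so no 3-ary code of length 10 with d ≥ 3 can have 5598 codewords.


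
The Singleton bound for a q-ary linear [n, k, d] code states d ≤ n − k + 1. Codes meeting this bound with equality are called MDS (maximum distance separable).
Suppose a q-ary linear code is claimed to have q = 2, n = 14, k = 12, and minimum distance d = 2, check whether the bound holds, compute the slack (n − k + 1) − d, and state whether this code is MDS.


Singleton RHS = n − k + 1 = 3, slack = 1, bound satisfied, not MDS.

Singleton bound: d ≤ n − k + 1.
Here n = 14, k = 12, so n − k + 1 = 3.
Given d = 2, check d ≤ 3: YES.
Slack = (n − k + 1) − d = 1.
The code is NOT MDS (slack = 1 > 0).
Description: the claimed parameters are [14, 12, 2]_2; such a code would be non-MDS.


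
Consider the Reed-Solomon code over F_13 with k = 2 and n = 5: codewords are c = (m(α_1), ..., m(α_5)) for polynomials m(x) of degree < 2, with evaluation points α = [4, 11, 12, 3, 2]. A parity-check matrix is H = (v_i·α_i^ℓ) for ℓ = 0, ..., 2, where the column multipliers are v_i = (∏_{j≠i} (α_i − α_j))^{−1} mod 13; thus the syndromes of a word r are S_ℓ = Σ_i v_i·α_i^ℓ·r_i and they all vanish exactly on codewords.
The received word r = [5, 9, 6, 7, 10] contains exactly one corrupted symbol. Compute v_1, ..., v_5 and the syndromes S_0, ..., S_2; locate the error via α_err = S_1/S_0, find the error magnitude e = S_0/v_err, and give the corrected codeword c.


S = (5, 7, 2), error at position 1, error magnitude e = 1, c = [4, 9, 6, 7, 10].

Step 1: column multipliers v_i = (∏_{j≠i}(α_i − α_j))^{−1} mod 13.
  i = 1 (α = 4): (4−11)(4−12)(4−3)(4−2) = (−7)·(−8)·1·2 = 112 ≡ 8, so v_1 = 8^{−1} = 5 (mod 13).
  i = 2 (α = 11): (11−4)(11−12)(11−3)(11−2) = 7·(−1)·8·9 = −504 ≡ 3, so v_2 = 3^{−1} = 9 (mod 13).
  i = 3 (α = 12): (12−4)(12−11)(12−3)(12−2) = 8·1·9·10 = 720 ≡ 5, so v_3 = 5^{−1} = 8 (mod 13).
  i = 4 (α = 3): (3−4)(3−11)(3−12)(3−2) = (−1)·(−8)·(−9)·1 = −72 ≡ 6, so v_4 = 6^{−1} = 11 (mod 13).
  i = 5 (α = 2): (2−4)(2−11)(2−12)(2−3) = (−2)·(−9)·(−10)·(−1) = 180 ≡ 11, so v_5 = 11^{−1} = 6 (mod 13).
  v = [5, 9, 8, 11, 6].
Step 2: syndromes of r = [5, 9, 6, 7, 10] (all sums mod 13).
  S_0 = Σ v_i r_i = 5·5 + 9·9 + 8·6 + 11·7 + 6·10 = 291 ≡ 5.
  S_1 = Σ v_i α_i r_i = 5·4·5 + 9·11·9 + 8·12·6 + 11·3·7 + 6·2·10 = 1918 ≡ 7.
  α_i^2 mod 13 = [3, 4, 1, 9, 4].
  S_2 = Σ v_i α_i^2 r_i = 5·3·5 + 9·4·9 + 8·1·6 + 11·9·7 + 6·4·10 = 1380 ≡ 2.
  S = (5, 7, 2) ≠ 0, so r is not a codeword (an error is present).
Step 3: locate the error. For a single error e at position i, S_ℓ = v_i·e·α_i^ℓ, so α_err = S_1/S_0.
  S_0^{−1} = 5^{−1} = 8 (mod 13), so α_err = 7·8 = 56 ≡ 4 = α_1. Error position i = 1.
  Consistency check: S_2/S_1 = 2·2 = 4 ≡ 4 = α_err ✓ (single-error assumption holds).
Step 4: error magnitude e = S_0/v_1 = S_0·∏_{j≠1}(α_1 − α_j) = 5·8 = 40 ≡ 1 (mod 13).
Step 5: correct position 1: c_1 = r_1 − e = 5 − 1 ≡ 4 (mod 13). Hence c = [4, 9, 6, 7, 10].
  Check: interpolating c through the α_i gives m(x) = 3 + 10·x (degree < 2) with m(α_i) = c_i for every i, so c is indeed a codeword.


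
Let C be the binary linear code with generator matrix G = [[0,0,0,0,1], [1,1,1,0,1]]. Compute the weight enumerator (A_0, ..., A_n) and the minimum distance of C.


Weight distribution: A_0 = 1, A_1 = 1, A_3 = 1, A_4 = 1. Minimum distance d = 1.

Enumerate all 2^2 = 4 messages m ∈ F_2^2.
For each, compute codeword c = mG in F_2^5, then tally its weight.
  m = 00 → c = 00000, weight = 0.
  m = 10 → c = 00001, weight = 1.
  m = 01 → c = 11101, weight = 4.
  m = 11 → c = 11100, weight = 3.
Tally weights:
  weight 0: 1 codewords.
  weight 1: 1 codewords.
  weight 3: 1 codewords.
  weight 4: 1 codewords.
Minimum distance d = smallest w > 0 with A_w > 0 = 1.
Sanity: Σ A_w = 4 = 2^2 = 4 ✓.


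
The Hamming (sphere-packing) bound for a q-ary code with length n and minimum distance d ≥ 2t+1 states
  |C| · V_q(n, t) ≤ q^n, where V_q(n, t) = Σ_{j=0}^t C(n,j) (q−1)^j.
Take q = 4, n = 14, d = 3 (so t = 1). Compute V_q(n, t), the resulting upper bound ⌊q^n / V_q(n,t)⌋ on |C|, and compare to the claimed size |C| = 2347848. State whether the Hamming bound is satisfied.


V_q(n, t) = 43, q^n = 268435456, Hamming bound = 6242685, |C| = 2347848 ≤ bound (satisfied).

Step 1: Compute V_q(n, t) = Σ_{j=0}^1 C(n, j) (q−1)^j.
  j = 0: C(14,0)·(3)^0 = 1·1 = 1.
  j = 1: C(14,1)·(3)^1 = 14·3 = 42.
  V_q(n, t) = 1 + 42 = 43.
Step 2: q^n = 4^14 = 268435456.
Step 3: Hamming bound ⌊q^n / V_q(n,t)⌋ = ⌊268435456/43⌋ = 6242685.
Step 4: Compare |C| = 2347848 to 6242685: satisfied.
The claimed |C| lies below the Hamming bound.


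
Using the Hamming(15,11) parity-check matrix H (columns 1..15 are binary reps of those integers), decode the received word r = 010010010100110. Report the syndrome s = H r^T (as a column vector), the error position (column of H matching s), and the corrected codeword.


s = (0, 1, 1, 0)^T, error position = 6, corrected codeword c = 010011010100110

Compute s = H r^T mod 2 one row at a time:
  s_1 = 1 + 0 + 1 + 0 + 0 + 1 + 1 + 0 = 4 ≡ 0 (mod 2).
  s_2 = 0 + 1 + 0 + 0 + 0 + 1 + 1 + 0 = 3 ≡ 1 (mod 2).
  s_3 = 1 + 0 + 0 + 0 + 1 + 0 + 1 + 0 = 3 ≡ 1 (mod 2).
  s_4 = 0 + 0 + 1 + 0 + 0 + 0 + 1 + 0 = 2 ≡ 0 (mod 2).
s = (0, 1, 1, 0)^T — this equals column 6 of H (binary 0110), so error is at position 6.
Correct: flip bit 6 of r = 010010010100110 to get c = 010011010100110.


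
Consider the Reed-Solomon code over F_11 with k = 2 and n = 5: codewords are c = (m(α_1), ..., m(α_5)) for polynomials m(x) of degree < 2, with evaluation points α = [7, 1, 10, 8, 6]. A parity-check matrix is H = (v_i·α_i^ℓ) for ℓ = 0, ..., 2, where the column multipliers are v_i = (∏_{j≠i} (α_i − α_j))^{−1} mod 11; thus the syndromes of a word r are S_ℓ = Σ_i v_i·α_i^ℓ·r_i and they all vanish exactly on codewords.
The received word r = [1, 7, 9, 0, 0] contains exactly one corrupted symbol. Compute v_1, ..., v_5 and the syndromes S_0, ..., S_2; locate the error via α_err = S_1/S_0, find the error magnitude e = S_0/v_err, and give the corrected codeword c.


S = (5, 8, 4), error at position 5, error magnitude e = 9, c = [1, 7, 9, 0, 2].

Step 1: column multipliers v_i = (∏_{j≠i}(α_i − α_j))^{−1} mod 11.
  i = 1 (α = 7): (7−1)(7−10)(7−8)(7−6) = 6·(−3)·(−1)·1 = 18 ≡ 7, so v_1 = 7^{−1} = 8 (mod 11).
  i = 2 (α = 1): (1−7)(1−10)(1−8)(1−6) = (−6)·(−9)·(−7)·(−5) = 1890 ≡ 9, so v_2 = 9^{−1} = 5 (mod 11).
  i = 3 (α = 10): (10−7)(10−1)(10−8)(10−6) = 3·9·2·4 = 216 ≡ 7, so v_3 = 7^{−1} = 8 (mod 11).
  i = 4 (α = 8): (8−7)(8−1)(8−10)(8−6) = 1·7·(−2)·2 = −28 ≡ 5, so v_4 = 5^{−1} = 9 (mod 11).
  i = 5 (α = 6): (6−7)(6−1)(6−10)(6−8) = (−1)·5·(−4)·(−2) = −40 ≡ 4, so v_5 = 4^{−1} = 3 (mod 11).
  v = [8, 5, 8, 9, 3].
Step 2: syndromes of r = [1, 7, 9, 0, 0] (all sums mod 11).
  S_0 = Σ v_i r_i = 8·1 + 5·7 + 8·9 + 9·0 + 3·0 = 115 ≡ 5.
  S_1 = Σ v_i α_i r_i = 8·7·1 + 5·1·7 + 8·10·9 + 9·8·0 + 3·6·0 = 811 ≡ 8.
  α_i^2 mod 11 = [5, 1, 1, 9, 3].
  S_2 = Σ v_i α_i^2 r_i = 8·5·1 + 5·1·7 + 8·1·9 + 9·9·0 + 3·3·0 = 147 ≡ 4.
  S = (5, 8, 4) ≠ 0, so r is not a codeword (an error is present).
Step 3: locate the error. For a single error e at position i, S_ℓ = v_i·e·α_i^ℓ, so α_err = S_1/S_0.
  S_0^{−1} = 5^{−1} = 9 (mod 11), so α_err = 8·9 = 72 ≡ 6 = α_5. Error position i = 5.
  Consistency check: S_2/S_1 = 4·7 = 28 ≡ 6 = α_err ✓ (single-error assumption holds).
Step 4: error magnitude e = S_0/v_5 = S_0·∏_{j≠5}(α_5 − α_j) = 5·4 = 20 ≡ 9 (mod 11).
Step 5: correct position 5: c_5 = r_5 − e = 0 − 9 ≡ 2 (mod 11). Hence c = [1, 7, 9, 0, 2].
  Check: interpolating c through the α_i gives m(x) = 8 + 10·x (degree < 2) with m(α_i) = c_i for every i, so c is indeed a codeword.


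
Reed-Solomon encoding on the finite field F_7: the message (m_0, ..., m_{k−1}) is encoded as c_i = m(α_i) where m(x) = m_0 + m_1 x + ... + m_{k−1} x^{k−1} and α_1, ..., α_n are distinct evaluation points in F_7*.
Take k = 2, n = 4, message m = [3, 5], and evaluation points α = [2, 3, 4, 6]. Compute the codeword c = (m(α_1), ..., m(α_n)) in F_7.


c = [6, 4, 2, 5]

Message polynomial: m(x) = 3 + 5·x (mod 7).
For each evaluation point α_i, compute m(α_i) mod 7:
  α_1 = 2: Horner steps 5 → 6, so m(2) = 6.
  α_2 = 3: Horner steps 5 → 4, so m(3) = 4.
  α_3 = 4: Horner steps 5 → 2, so m(4) = 2.
  α_4 = 6: Horner steps 5 → 5, so m(6) = 5.
Codeword c = [6, 4, 2, 5] ∈ F_7^4.


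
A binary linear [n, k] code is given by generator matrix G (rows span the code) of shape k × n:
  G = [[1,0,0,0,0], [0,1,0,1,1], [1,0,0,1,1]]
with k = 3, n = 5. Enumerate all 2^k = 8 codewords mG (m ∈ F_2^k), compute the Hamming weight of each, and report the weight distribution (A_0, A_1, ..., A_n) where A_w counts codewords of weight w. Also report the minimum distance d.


Weight distribution: A_0 = 1, A_1 = 2, A_2 = 2, A_3 = 2, A_4 = 1. Minimum distance d = 1.

Enumerate all 2^3 = 8 messages m ∈ F_2^3.
For each, compute codeword c = mG in F_2^5, then tally its weight.
  m = 000 → c = 00000, weight = 0.
  m = 100 → c = 10000, weight = 1.
  m = 010 → c = 01011, weight = 3.
  m = 110 → c = 11011, weight = 4.
  m = 001 → c = 10011, weight = 3.
  m = 101 → c = 00011, weight = 2.
  m = 011 → c = 11000, weight = 2.
  m = 111 → c = 01000, weight = 1.
Tally weights:
  weight 0: 1 codewords.
  weight 1: 2 codewords.
  weight 2: 2 codewords.
  weight 3: 2 codewords.
  weight 4: 1 codewords.
Minimum distance d = smallest w > 0 with A_w > 0 = 1.
Sanity: Σ A_w = 8 = 2^3 = 8 ✓.


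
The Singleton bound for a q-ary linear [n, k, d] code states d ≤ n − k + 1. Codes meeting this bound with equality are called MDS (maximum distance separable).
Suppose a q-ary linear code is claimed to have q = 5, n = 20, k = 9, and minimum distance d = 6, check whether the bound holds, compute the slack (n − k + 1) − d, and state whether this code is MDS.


Singleton RHS = n − k + 1 = 12, slack = 6, bound satisfied, not MDS.

Singleton bound: d ≤ n − k + 1.
Here n = 20, k = 9, so n − k + 1 = 12.
Given d = 6, check d ≤ 12: YES.
Slack = (n − k + 1) − d = 6.
The code is NOT MDS (slack = 6 > 0).
Description: the claimed parameters are [20, 9, 6]_5; such a code would be non-MDS.


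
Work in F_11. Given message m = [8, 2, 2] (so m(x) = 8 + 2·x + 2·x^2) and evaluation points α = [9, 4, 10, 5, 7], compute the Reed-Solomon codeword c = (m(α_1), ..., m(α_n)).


c = [1, 4, 8, 2, 10]

Message polynomial: m(x) = 8 + 2·x + 2·x^2 (mod 11).
For each evaluation point α_i, compute m(α_i) mod 11:
  α_1 = 9: Horner steps 2 → 9 → 1, so m(9) = 1.
  α_2 = 4: Horner steps 2 → 10 → 4, so m(4) = 4.
  α_3 = 10: Horner steps 2 → 0 → 8, so m(10) = 8.
  α_4 = 5: Horner steps 2 → 1 → 2, so m(5) = 2.
  α_5 = 7: Horner steps 2 → 5 → 10, so m(7) = 10.
Codeword c = [1, 4, 8, 2, 10] ∈ F_11^5.


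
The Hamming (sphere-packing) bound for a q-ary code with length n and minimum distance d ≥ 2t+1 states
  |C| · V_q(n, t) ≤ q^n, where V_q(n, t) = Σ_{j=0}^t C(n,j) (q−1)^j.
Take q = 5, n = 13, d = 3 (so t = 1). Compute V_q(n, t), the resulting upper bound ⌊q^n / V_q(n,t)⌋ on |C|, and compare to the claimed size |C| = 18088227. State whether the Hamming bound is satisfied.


V_q(n, t) = 53, q^n = 1220703125, Hamming bound = 23032134, |C| = 18088227 ≤ bound (satisfied).

Step 1: Compute V_q(n, t) = Σ_{j=0}^1 C(n, j) (q−1)^j.
  j = 0: C(13,0)·(4)^0 = 1·1 = 1.
  j = 1: C(13,1)·(4)^1 = 13·4 = 52.
  V_q(n, t) = 1 + 52 = 53.
Step 2: q^n = 5^13 = 1220703125.
Step 3: Hamming bound ⌊q^n / V_q(n,t)⌋ = ⌊1220703125/53⌋ = 23032134.
Step 4: Compare |C| = 18088227 to 23032134: satisfied.
The claimed |C| lies below the Hamming bound.


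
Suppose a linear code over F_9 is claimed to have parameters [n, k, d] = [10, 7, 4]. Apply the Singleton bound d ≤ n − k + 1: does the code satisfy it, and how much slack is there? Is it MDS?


Singleton RHS = n − k + 1 = 4, slack = 0, bound satisfied, MDS.

Singleton bound: d ≤ n − k + 1.
Here n = 10, k = 7, so n − k + 1 = 4.
Given d = 4, check d ≤ 4: YES.
Slack = (n − k + 1) − d = 0.
The code is MDS (slack = 0).
Description: the claimed parameters are [10, 7, 4]_9; such a code would be MDS (meets Singleton bound).


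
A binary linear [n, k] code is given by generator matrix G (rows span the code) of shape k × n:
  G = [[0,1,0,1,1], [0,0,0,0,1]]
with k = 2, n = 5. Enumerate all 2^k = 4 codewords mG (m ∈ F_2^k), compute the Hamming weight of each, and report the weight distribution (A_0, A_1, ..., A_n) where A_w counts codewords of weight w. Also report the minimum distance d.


Weight distribution: A_0 = 1, A_1 = 1, A_2 = 1, A_3 = 1. Minimum distance d = 1.

Enumerate all 2^2 = 4 messages m ∈ F_2^2.
For each, compute codeword c = mG in F_2^5, then tally its weight.
  m = 00 → c = 00000, weight = 0.
  m = 10 → c = 01011, weight = 3.
  m = 01 → c = 00001, weight = 1.
  m = 11 → c = 01010, weight = 2.
Tally weights:
  weight 0: 1 codewords.
  weight 1: 1 codewords.
  weight 2: 1 codewords.
  weight 3: 1 codewords.
Minimum distance d = smallest w > 0 with A_w > 0 = 1.
Sanity: Σ A_w = 4 = 2^2 = 4 ✓.


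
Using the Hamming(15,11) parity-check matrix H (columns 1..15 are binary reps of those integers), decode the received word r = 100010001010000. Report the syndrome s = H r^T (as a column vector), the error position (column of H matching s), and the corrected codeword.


s = (0, 1, 1, 0)^T, error position = 6, corrected codeword c = 100011001010000

Compute s = H r^T mod 2 one row at a time:
  s_1 = 0 + 1 + 0 + 1 + 0 + 0 + 0 + 0 = 2 ≡ 0 (mod 2).
  s_2 = 0 + 1 + 0 + 0 + 0 + 0 + 0 + 0 = 1 ≡ 1 (mod 2).
  s_3 = 0 + 0 + 0 + 0 + 0 + 1 + 0 + 0 = 1 ≡ 1 (mod 2).
  s_4 = 1 + 0 + 1 + 0 + 1 + 1 + 0 + 0 = 4 ≡ 0 (mod 2).
s = (0, 1, 1, 0)^T — this equals column 6 of H (binary 0110), so error is at position 6.
Correct: flip bit 6 of r = 100010001010000 to get c = 100011001010000.


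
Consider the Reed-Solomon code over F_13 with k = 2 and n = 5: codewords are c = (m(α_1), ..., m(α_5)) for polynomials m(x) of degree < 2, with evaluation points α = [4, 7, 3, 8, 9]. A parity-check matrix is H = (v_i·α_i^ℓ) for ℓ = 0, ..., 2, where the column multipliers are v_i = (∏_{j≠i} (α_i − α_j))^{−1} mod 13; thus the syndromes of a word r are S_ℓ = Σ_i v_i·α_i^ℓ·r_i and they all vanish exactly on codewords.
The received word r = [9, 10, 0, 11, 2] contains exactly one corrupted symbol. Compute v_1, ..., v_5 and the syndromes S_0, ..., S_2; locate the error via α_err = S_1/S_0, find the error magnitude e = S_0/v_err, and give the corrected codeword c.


S = (3, 11, 10), error at position 4, error magnitude e = 5, c = [9, 10, 0, 6, 2].

Step 1: column multipliers v_i = (∏_{j≠i}(α_i − α_j))^{−1} mod 13.
  i = 1 (α = 4): (4−7)(4−3)(4−8)(4−9) = (−3)·1·(−4)·(−5) = −60 ≡ 5, so v_1 = 5^{−1} = 8 (mod 13).
  i = 2 (α = 7): (7−4)(7−3)(7−8)(7−9) = 3·4·(−1)·(−2) = 24 ≡ 11, so v_2 = 11^{−1} = 6 (mod 13).
  i = 3 (α = 3): (3−4)(3−7)(3−8)(3−9) = (−1)·(−4)·(−5)·(−6) = 120 ≡ 3, so v_3 = 3^{−1} = 9 (mod 13).
  i = 4 (α = 8): (8−4)(8−7)(8−3)(8−9) = 4·1·5·(−1) = −20 ≡ 6, so v_4 = 6^{−1} = 11 (mod 13).
  i = 5 (α = 9): (9−4)(9−7)(9−3)(9−8) = 5·2·6·1 = 60 ≡ 8, so v_5 = 8^{−1} = 5 (mod 13).
  v = [8, 6, 9, 11, 5].
Step 2: syndromes of r = [9, 10, 0, 11, 2] (all sums mod 13).
  S_0 = Σ v_i r_i = 8·9 + 6·10 + 9·0 + 11·11 + 5·2 = 263 ≡ 3.
  S_1 = Σ v_i α_i r_i = 8·4·9 + 6·7·10 + 9·3·0 + 11·8·11 + 5·9·2 = 1766 ≡ 11.
  α_i^2 mod 13 = [3, 10, 9, 12, 3].
  S_2 = Σ v_i α_i^2 r_i = 8·3·9 + 6·10·10 + 9·9·0 + 11·12·11 + 5·3·2 = 2298 ≡ 10.
  S = (3, 11, 10) ≠ 0, so r is not a codeword (an error is present).
Step 3: locate the error. For a single error e at position i, S_ℓ = v_i·e·α_i^ℓ, so α_err = S_1/S_0.
  S_0^{−1} = 3^{−1} = 9 (mod 13), so α_err = 11·9 = 99 ≡ 8 = α_4. Error position i = 4.
  Consistency check: S_2/S_1 = 10·6 = 60 ≡ 8 = α_err ✓ (single-error assumption holds).
Step 4: error magnitude e = S_0/v_4 = S_0·∏_{j≠4}(α_4 − α_j) = 3·6 = 18 ≡ 5 (mod 13).
Step 5: correct position 4: c_4 = r_4 − e = 11 − 5 ≡ 6 (mod 13). Hence c = [9, 10, 0, 6, 2].
  Check: interpolating c through the α_i gives m(x) = 12 + 9·x (degree < 2) with m(α_i) = c_i for every i, so c is indeed a codeword.


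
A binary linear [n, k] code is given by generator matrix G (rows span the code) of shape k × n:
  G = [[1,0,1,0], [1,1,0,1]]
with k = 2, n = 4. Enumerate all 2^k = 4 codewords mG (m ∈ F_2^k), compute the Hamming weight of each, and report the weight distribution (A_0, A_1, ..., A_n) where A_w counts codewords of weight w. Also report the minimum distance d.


Weight distribution: A_0 = 1, A_2 = 1, A_3 = 2. Minimum distance d = 2.

Enumerate all 2^2 = 4 messages m ∈ F_2^2.
For each, compute codeword c = mG in F_2^4, then tally its weight.
  m = 00 → c = 0000, weight = 0.
  m = 10 → c = 1010, weight = 2.
  m = 01 → c = 1101, weight = 3.
  m = 11 → c = 0111, weight = 3.
Tally weights:
  weight 0: 1 codewords.
  weight 2: 1 codewords.
  weight 3: 2 codewords.
Minimum distance d = smallest w > 0 with A_w > 0 = 2.
Sanity: Σ A_w = 4 = 2^2 = 4 ✓.


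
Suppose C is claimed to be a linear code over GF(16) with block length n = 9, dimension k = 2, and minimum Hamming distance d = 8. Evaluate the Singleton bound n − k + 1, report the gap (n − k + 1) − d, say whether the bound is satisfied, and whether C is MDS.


Singleton RHS = n − k + 1 = 8, slack = 0, bound satisfied, MDS.

Singleton bound: d ≤ n − k + 1.
Here n = 9, k = 2, so n − k + 1 = 8.
Given d = 8, check d ≤ 8: YES.
Slack = (n − k + 1) − d = 0.
The code is MDS (slack = 0).
Description: the claimed parameters are [9, 2, 8]_16; such a code would be MDS (meets Singleton bound).


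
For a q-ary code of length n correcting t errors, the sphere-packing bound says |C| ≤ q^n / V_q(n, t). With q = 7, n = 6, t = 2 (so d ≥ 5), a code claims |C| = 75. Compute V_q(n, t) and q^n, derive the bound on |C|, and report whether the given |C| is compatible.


V_q(n, t) = 577, q^n = 117649, Hamming bound = 203, |C| = 75 ≤ bound (satisfied).

Step 1: Compute V_q(n, t) = Σ_{j=0}^2 C(n, j) (q−1)^j.
  j = 0: C(6,0)·(6)^0 = 1·1 = 1.
  j = 1: C(6,1)·(6)^1 = 6·6 = 36.
  j = 2: C(6,2)·(6)^2 = 15·36 = 540.
  V_q(n, t) = 1 + 36 + 540 = 577.
Step 2: q^n = 7^6 = 117649.
Step 3: Hamming bound ⌊q^n / V_q(n,t)⌋ = ⌊117649/577⌋ = 203.
Step 4: Compare |C| = 75 to 203: satisfied.
The claimed |C| lies below the Hamming bound.


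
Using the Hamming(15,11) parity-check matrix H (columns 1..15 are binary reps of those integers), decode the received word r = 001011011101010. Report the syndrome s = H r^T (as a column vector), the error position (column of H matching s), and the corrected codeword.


s = (1, 0, 0, 1)^T, error position = 9, corrected codeword c = 001011010101010

Compute s = H r^T mod 2 one row at a time:
  s_1 = 1 + 1 + 1 + 0 + 1 + 0 + 1 + 0 = 5 ≡ 1 (mod 2).
  s_2 = 0 + 1 + 1 + 0 + 1 + 0 + 1 + 0 = 4 ≡ 0 (mod 2).
  s_3 = 0 + 1 + 1 + 0 + 1 + 0 + 1 + 0 = 4 ≡ 0 (mod 2).
  s_4 = 0 + 1 + 1 + 0 + 1 + 0 + 0 + 0 = 3 ≡ 1 (mod 2).
s = (1, 0, 0, 1)^T — this equals column 9 of H (binary 1001), so error is at position 9.
Correct: flip bit 9 of r = 001011011101010 to get c = 001011010101010.


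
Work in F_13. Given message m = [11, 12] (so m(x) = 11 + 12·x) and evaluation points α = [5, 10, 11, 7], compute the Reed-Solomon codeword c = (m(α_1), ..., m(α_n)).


c = [6, 1, 0, 4]

Message polynomial: m(x) = 11 + 12·x (mod 13).
For each evaluation point α_i, compute m(α_i) mod 13:
  α_1 = 5: Horner steps 12 → 6, so m(5) = 6.
  α_2 = 10: Horner steps 12 → 1, so m(10) = 1.
  α_3 = 11: Horner steps 12 → 0, so m(11) = 0.
  α_4 = 7: Horner steps 12 → 4, so m(7) = 4.
Codeword c = [6, 1, 0, 4] ∈ F_13^4.


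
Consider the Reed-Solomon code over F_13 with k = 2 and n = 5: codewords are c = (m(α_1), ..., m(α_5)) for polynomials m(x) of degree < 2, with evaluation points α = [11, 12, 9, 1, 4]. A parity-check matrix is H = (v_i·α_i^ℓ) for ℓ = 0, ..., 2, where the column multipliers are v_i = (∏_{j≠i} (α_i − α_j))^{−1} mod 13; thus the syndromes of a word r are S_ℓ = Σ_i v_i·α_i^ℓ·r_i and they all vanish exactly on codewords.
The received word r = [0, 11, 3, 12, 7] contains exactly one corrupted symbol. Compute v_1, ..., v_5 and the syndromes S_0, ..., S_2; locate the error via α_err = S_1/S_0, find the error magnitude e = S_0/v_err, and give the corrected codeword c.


S = (3, 7, 12), error at position 1, error magnitude e = 9, c = [4, 11, 3, 12, 7].

Step 1: column multipliers v_i = (∏_{j≠i}(α_i − α_j))^{−1} mod 13.
  i = 1 (α = 11): (11−12)(11−9)(11−1)(11−4) = (−1)·2·10·7 = −140 ≡ 3, so v_1 = 3^{−1} = 9 (mod 13).
  i = 2 (α = 12): (12−11)(12−9)(12−1)(12−4) = 1·3·11·8 = 264 ≡ 4, so v_2 = 4^{−1} = 10 (mod 13).
  i = 3 (α = 9): (9−11)(9−12)(9−1)(9−4) = (−2)·(−3)·8·5 = 240 ≡ 6, so v_3 = 6^{−1} = 11 (mod 13).
  i = 4 (α = 1): (1−11)(1−12)(1−9)(1−4) = (−10)·(−11)·(−8)·(−3) = 2640 ≡ 1, so v_4 = 1^{−1} = 1 (mod 13).
  i = 5 (α = 4): (4−11)(4−12)(4−9)(4−1) = (−7)·(−8)·(−5)·3 = −840 ≡ 5, so v_5 = 5^{−1} = 8 (mod 13).
  v = [9, 10, 11, 1, 8].
Step 2: syndromes of r = [0, 11, 3, 12, 7] (all sums mod 13).
  S_0 = Σ v_i r_i = 9·0 + 10·11 + 11·3 + 1·12 + 8·7 = 211 ≡ 3.
  S_1 = Σ v_i α_i r_i = 9·11·0 + 10·12·11 + 11·9·3 + 1·1·12 + 8·4·7 = 1853 ≡ 7.
  α_i^2 mod 13 = [4, 1, 3, 1, 3].
  S_2 = Σ v_i α_i^2 r_i = 9·4·0 + 10·1·11 + 11·3·3 + 1·1·12 + 8·3·7 = 389 ≡ 12.
  S = (3, 7, 12) ≠ 0, so r is not a codeword (an error is present).
Step 3: locate the error. For a single error e at position i, S_ℓ = v_i·e·α_i^ℓ, so α_err = S_1/S_0.
  S_0^{−1} = 3^{−1} = 9 (mod 13), so α_err = 7·9 = 63 ≡ 11 = α_1. Error position i = 1.
  Consistency check: S_2/S_1 = 12·2 = 24 ≡ 11 = α_err ✓ (single-error assumption holds).
Step 4: error magnitude e = S_0/v_1 = S_0·∏_{j≠1}(α_1 − α_j) = 3·3 = 9 ≡ 9 (mod 13).
Step 5: correct position 1: c_1 = r_1 − e = 0 − 9 ≡ 4 (mod 13). Hence c = [4, 11, 3, 12, 7].
  Check: interpolating c through the α_i gives m(x) = 5 + 7·x (degree < 2) with m(α_i) = c_i for every i, so c is indeed a codeword.


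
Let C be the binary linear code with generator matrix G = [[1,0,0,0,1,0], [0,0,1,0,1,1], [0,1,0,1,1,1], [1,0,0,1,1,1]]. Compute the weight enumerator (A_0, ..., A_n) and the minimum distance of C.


Weight distribution: A_0 = 1, A_2 = 4, A_3 = 6, A_4 = 3, A_5 = 2. Minimum distance d = 2.

Enumerate all 2^4 = 16 messages m ∈ F_2^4.
For each, compute codeword c = mG in F_2^6, then tally its weight.
  m = 0000 → c = 000000, weight = 0.
  m = 1000 → c = 100010, weight = 2.
  m = 0100 → c = 001011, weight = 3.
  m = 1100 → c = 101001, weight = 3.
  m = 0010 → c = 010111, weight = 4.
  m = 1010 → c = 110101, weight = 4.
  m = 0110 → c = 011100, weight = 3.
  m = 1110 → c = 111110, weight = 5.
  m = 0001 → c = 100111, weight = 4.
  m = 1001 → c = 000101, weight = 2.
  m = 0101 → c = 101100, weight = 3.
  m = 1101 → c = 001110, weight = 3.
  m = 0011 → c = 110000, weight = 2.
  m = 1011 → c = 010010, weight = 2.
  m = 0111 → c = 111011, weight = 5.
  m = 1111 → c = 011001, weight = 3.
Tally weights:
  weight 0: 1 codewords.
  weight 2: 4 codewords.
  weight 3: 6 codewords.
  weight 4: 3 codewords.
  weight 5: 2 codewords.
Minimum distance d = smallest w > 0 with A_w > 0 = 2.
Sanity: Σ A_w = 16 = 2^4 = 16 ✓.


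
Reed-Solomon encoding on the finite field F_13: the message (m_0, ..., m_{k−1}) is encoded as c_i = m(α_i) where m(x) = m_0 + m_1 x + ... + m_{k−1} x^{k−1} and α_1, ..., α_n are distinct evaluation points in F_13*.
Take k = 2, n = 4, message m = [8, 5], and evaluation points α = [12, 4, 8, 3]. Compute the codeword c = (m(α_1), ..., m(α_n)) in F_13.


c = [3, 2, 9, 10]

Message polynomial: m(x) = 8 + 5·x (mod 13).
For each evaluation point α_i, compute m(α_i) mod 13:
  α_1 = 12: Horner steps 5 → 3, so m(12) = 3.
  α_2 = 4: Horner steps 5 → 2, so m(4) = 2.
  α_3 = 8: Horner steps 5 → 9, so m(8) = 9.
  α_4 = 3: Horner steps 5 → 10, so m(3) = 10.
Codeword c = [3, 2, 9, 10] ∈ F_13^4.


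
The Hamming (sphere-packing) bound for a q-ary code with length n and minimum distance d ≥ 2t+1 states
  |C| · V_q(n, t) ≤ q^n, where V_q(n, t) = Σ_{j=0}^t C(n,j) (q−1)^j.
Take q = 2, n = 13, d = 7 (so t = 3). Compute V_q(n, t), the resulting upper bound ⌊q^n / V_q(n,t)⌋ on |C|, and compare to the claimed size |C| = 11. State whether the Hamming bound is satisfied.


V_q(n, t) = 378, q^n = 8192, Hamming bound = 21, |C| = 11 ≤ bound (satisfied).

Step 1: Compute V_q(n, t) = Σ_{j=0}^3 C(n, j) (q−1)^j.
  j = 0: C(13,0)·(1)^0 = 1·1 = 1.
  j = 1: C(13,1)·(1)^1 = 13·1 = 13.
  j = 2: C(13,2)·(1)^2 = 78·1 = 78.
  j = 3: C(13,3)·(1)^3 = 286·1 = 286.
  V_q(n, t) = 1 + 13 + 78 + 286 = 378.
Step 2: q^n = 2^13 = 8192.
Step 3: Hamming bound ⌊q^n / V_q(n,t)⌋ = ⌊8192/378⌋ = 21.
Step 4: Compare |C| = 11 to 21: satisfied.
The claimed |C| lies below the Hamming bound.


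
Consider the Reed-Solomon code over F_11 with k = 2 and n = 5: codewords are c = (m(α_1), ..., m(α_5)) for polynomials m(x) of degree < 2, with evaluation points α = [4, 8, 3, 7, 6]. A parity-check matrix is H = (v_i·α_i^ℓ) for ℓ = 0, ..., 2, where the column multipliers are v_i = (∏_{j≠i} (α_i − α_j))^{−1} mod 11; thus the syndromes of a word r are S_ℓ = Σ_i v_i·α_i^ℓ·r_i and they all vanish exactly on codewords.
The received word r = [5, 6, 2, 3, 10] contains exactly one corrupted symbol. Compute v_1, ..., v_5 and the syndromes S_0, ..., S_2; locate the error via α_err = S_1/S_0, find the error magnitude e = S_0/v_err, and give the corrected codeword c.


S = (10, 5, 8), error at position 5, error magnitude e = 10, c = [5, 6, 2, 3, 0].

Step 1: column multipliers v_i = (∏_{j≠i}(α_i − α_j))^{−1} mod 11.
  i = 1 (α = 4): (4−8)(4−3)(4−7)(4−6) = (−4)·1·(−3)·(−2) = −24 ≡ 9, so v_1 = 9^{−1} = 5 (mod 11).
  i = 2 (α = 8): (8−4)(8−3)(8−7)(8−6) = 4·5·1·2 = 40 ≡ 7, so v_2 = 7^{−1} = 8 (mod 11).
  i = 3 (α = 3): (3−4)(3−8)(3−7)(3−6) = (−1)·(−5)·(−4)·(−3) = 60 ≡ 5, so v_3 = 5^{−1} = 9 (mod 11).
  i = 4 (α = 7): (7−4)(7−8)(7−3)(7−6) = 3·(−1)·4·1 = −12 ≡ 10, so v_4 = 10^{−1} = 10 (mod 11).
  i = 5 (α = 6): (6−4)(6−8)(6−3)(6−7) = 2·(−2)·3·(−1) = 12 ≡ 1, so v_5 = 1^{−1} = 1 (mod 11).
  v = [5, 8, 9, 10, 1].
Step 2: syndromes of r = [5, 6, 2, 3, 10] (all sums mod 11).
  S_0 = Σ v_i r_i = 5·5 + 8·6 + 9·2 + 10·3 + 1·10 = 131 ≡ 10.
  S_1 = Σ v_i α_i r_i = 5·4·5 + 8·8·6 + 9·3·2 + 10·7·3 + 1·6·10 = 808 ≡ 5.
  α_i^2 mod 11 = [5, 9, 9, 5, 3].
  S_2 = Σ v_i α_i^2 r_i = 5·5·5 + 8·9·6 + 9·9·2 + 10·5·3 + 1·3·10 = 899 ≡ 8.
  S = (10, 5, 8) ≠ 0, so r is not a codeword (an error is present).
Step 3: locate the error. For a single error e at position i, S_ℓ = v_i·e·α_i^ℓ, so α_err = S_1/S_0.
  S_0^{−1} = 10^{−1} = 10 (mod 11), so α_err = 5·10 = 50 ≡ 6 = α_5. Error position i = 5.
  Consistency check: S_2/S_1 = 8·9 = 72 ≡ 6 = α_err ✓ (single-error assumption holds).
Step 4: error magnitude e = S_0/v_5 = S_0·∏_{j≠5}(α_5 − α_j) = 10·1 = 10 ≡ 10 (mod 11).
Step 5: correct position 5: c_5 = r_5 − e = 10 − 10 ≡ 0 (mod 11). Hence c = [5, 6, 2, 3, 0].
  Check: interpolating c through the α_i gives m(x) = 4 + 3·x (degree < 2) with m(α_i) = c_i for every i, so c is indeed a codeword.
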